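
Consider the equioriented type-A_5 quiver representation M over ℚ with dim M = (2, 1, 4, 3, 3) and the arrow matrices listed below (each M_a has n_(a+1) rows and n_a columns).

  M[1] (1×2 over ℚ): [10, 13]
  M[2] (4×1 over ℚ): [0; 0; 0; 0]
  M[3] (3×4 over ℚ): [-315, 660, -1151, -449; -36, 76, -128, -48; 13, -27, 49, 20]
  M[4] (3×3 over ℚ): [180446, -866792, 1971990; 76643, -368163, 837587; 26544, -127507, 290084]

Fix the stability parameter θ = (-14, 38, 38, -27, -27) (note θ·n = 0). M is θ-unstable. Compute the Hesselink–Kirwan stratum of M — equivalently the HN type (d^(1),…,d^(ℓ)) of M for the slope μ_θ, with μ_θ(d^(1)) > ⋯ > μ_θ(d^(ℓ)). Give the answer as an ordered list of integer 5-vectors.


Interval decomposition of M: I[1,1], I[1,2], I[3,3], I[3,4], I[3,5]^2, I[5,5].
HN type (ℓ=5): μ^(1)=38; μ^(2)=11/2; μ^(3)=-16/3; μ^(4)=-14; μ^(5)=-27

((0, 1, 1, 0, 0); (0, 0, 1, 1, 0); (0, 0, 2, 2, 2); (2, 0, 0, 0, 0); (0, 0, 0, 0, 1))


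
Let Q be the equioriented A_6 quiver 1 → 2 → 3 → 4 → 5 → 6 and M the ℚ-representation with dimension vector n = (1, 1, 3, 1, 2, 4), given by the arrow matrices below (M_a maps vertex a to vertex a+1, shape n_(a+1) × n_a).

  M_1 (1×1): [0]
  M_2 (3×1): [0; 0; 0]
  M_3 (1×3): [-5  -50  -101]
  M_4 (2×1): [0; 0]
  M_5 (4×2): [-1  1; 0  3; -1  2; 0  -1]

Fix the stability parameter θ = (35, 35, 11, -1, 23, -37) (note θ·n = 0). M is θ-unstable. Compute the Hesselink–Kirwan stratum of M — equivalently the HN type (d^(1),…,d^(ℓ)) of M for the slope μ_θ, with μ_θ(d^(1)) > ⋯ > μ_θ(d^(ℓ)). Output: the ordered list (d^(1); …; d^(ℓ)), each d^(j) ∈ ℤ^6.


Barcode: M ≅ I[1,1], I[2,2], I[3,3]^2, I[3,4], I[5,6]^2, I[6,6]^2. HN layers by μ_θ (5 steps, strictly decreasing):
  μ^(1)=35; μ^(2)=11; μ^(3)=5; μ^(4)=-7; μ^(5)=-37

((1, 1, 0, 0, 0, 0); (0, 0, 2, 0, 0, 0); (0, 0, 1, 1, 0, 0); (0, 0, 0, 0, 2, 2); (0, 0, 0, 0, 0, 2))


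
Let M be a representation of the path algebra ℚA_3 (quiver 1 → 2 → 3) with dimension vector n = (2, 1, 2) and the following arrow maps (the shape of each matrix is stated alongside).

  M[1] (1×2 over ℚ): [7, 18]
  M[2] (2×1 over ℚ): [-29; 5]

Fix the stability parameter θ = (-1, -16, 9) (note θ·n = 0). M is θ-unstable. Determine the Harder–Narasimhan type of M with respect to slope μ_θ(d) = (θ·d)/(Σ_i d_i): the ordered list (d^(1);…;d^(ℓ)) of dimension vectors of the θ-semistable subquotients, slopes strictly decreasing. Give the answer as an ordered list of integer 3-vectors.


Barcode: M ≅ I[1,1], I[1,3], I[3,3]. HN layers by μ_θ (3 steps, strictly decreasing):
  μ^(1)=9; μ^(2)=-1; μ^(3)=-17/2

((0, 0, 2); (1, 0, 0); (1, 1, 0))


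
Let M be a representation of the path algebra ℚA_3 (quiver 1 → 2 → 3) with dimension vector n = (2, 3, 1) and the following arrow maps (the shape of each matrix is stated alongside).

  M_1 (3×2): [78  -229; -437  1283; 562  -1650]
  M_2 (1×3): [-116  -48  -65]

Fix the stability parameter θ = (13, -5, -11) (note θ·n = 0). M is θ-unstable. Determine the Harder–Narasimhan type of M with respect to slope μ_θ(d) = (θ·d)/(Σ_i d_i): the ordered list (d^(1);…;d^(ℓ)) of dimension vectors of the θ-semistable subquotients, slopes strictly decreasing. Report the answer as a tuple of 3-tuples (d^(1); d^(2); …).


Interval decomposition of M: I[1,2], I[1,3], I[2,2].
HN type (ℓ=3): μ^(1)=4; μ^(2)=-1; μ^(3)=-5

((1, 1, 0); (1, 1, 1); (0, 1, 0))


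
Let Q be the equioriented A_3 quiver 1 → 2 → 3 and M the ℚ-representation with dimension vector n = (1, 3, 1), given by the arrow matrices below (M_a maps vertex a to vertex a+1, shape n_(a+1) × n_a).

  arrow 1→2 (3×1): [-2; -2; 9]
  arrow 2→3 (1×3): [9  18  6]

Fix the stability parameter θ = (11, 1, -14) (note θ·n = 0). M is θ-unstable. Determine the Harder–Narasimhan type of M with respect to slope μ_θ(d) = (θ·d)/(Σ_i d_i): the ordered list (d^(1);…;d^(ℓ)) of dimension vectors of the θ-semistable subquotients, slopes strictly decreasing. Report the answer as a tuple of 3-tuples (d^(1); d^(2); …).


Interval decomposition of M: I[1,2], I[2,2], I[2,3].
HN type (ℓ=3): μ^(1)=6; μ^(2)=1; μ^(3)=-13/2

((1, 1, 0); (0, 1, 0); (0, 1, 1))


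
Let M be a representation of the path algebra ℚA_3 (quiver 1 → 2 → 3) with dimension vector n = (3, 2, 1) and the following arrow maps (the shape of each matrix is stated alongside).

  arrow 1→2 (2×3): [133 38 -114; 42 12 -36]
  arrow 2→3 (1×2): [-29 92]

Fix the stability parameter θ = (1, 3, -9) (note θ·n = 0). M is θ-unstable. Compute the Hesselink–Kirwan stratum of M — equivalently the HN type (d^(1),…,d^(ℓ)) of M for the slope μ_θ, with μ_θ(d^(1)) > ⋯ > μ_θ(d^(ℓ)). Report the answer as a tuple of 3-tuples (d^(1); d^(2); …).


Via rank(M_{q-1}∘⋯∘M_p): M ≅ I[1,1]^2, I[1,3], I[2,2].
μ_θ-semistable layers: μ^(1)=3; μ^(2)=1; μ^(3)=-5/3

((0, 1, 0); (2, 0, 0); (1, 1, 1))


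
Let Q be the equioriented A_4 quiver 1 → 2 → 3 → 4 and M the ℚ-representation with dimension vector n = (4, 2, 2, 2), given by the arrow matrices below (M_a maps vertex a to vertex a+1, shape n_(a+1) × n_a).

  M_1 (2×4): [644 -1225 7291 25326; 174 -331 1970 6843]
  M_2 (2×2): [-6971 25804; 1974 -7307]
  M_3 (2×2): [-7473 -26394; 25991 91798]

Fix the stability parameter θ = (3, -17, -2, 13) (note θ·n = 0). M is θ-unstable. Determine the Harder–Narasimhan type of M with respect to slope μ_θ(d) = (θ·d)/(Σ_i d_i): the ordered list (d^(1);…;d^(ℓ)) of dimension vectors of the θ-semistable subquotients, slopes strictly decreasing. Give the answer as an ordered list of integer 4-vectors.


Interval decomposition of M: I[1,1]^2, I[1,3], I[1,4], I[4,4].
HN type (ℓ=4): μ^(1)=13; μ^(2)=3; μ^(3)=-2; μ^(4)=-7

((0, 0, 0, 2); (2, 0, 0, 0); (0, 0, 2, 0); (2, 2, 0, 0))


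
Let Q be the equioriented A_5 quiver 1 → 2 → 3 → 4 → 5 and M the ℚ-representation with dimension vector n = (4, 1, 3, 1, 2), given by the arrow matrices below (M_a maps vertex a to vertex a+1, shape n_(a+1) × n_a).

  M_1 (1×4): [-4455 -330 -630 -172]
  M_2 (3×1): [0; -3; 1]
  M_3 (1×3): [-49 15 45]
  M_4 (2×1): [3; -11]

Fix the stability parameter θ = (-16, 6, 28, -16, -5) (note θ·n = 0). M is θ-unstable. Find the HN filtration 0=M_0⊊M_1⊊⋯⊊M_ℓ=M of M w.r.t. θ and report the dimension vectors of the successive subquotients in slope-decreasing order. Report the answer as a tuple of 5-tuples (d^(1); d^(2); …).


Interval decomposition of M: I[1,1]^3, I[1,3], I[3,3], I[3,5], I[5,5].
HN type (ℓ=5): μ^(1)=28; μ^(2)=6; μ^(3)=7/3; μ^(4)=-5; μ^(5)=-16

((0, 0, 2, 0, 0); (0, 1, 0, 0, 0); (0, 0, 1, 1, 1); (0, 0, 0, 0, 1); (4, 0, 0, 0, 0))


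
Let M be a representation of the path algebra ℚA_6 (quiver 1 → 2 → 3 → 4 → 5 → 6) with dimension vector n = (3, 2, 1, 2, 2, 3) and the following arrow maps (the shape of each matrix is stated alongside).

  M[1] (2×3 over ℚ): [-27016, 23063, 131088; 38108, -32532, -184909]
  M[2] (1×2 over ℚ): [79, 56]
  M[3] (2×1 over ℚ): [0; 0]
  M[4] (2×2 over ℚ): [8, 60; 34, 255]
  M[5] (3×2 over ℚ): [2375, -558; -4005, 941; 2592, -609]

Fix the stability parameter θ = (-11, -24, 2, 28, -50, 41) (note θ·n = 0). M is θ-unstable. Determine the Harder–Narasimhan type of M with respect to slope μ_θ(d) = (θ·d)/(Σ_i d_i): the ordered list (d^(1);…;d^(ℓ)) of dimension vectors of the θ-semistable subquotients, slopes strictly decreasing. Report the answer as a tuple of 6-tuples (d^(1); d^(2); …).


Interval decomposition of M: I[1,1], I[1,2], I[1,3], I[4,4], I[4,6], I[5,6], I[6,6].
HN type (ℓ=6): μ^(1)=41; μ^(2)=28; μ^(3)=2; μ^(4)=-11; μ^(5)=-35/2; μ^(6)=-50

((0, 0, 0, 0, 0, 3); (0, 0, 0, 1, 0, 0); (0, 0, 1, 0, 0, 0); (1, 0, 0, 1, 1, 0); (2, 2, 0, 0, 0, 0); (0, 0, 0, 0, 1, 0))


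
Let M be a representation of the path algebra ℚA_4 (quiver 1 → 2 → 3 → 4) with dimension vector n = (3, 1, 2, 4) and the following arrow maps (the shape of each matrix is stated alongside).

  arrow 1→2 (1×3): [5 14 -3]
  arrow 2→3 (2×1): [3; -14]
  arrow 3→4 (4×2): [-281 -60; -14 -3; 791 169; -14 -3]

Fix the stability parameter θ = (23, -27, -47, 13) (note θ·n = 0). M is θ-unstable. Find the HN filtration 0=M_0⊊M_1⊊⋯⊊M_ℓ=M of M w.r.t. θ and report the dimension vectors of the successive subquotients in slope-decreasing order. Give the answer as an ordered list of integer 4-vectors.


Barcode: M ≅ I[1,1]^2, I[1,4], I[3,4], I[4,4]^2. HN layers by μ_θ (4 steps, strictly decreasing):
  μ^(1)=23; μ^(2)=13; μ^(3)=-17; μ^(4)=-47

((2, 0, 0, 0); (0, 0, 0, 4); (1, 1, 1, 0); (0, 0, 1, 0))


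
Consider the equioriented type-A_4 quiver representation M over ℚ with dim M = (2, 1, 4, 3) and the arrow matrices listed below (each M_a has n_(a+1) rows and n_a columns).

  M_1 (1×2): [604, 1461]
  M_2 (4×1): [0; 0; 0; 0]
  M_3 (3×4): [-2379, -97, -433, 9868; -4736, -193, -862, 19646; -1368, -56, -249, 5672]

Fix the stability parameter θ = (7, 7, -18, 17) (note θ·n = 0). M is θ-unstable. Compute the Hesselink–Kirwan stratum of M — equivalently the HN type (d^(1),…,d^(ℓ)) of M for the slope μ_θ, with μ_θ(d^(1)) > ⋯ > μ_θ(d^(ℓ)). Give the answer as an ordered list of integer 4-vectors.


Interval decomposition of M: I[1,1], I[1,2], I[3,3], I[3,4]^3.
HN type (ℓ=3): μ^(1)=17; μ^(2)=7; μ^(3)=-18

((0, 0, 0, 3); (2, 1, 0, 0); (0, 0, 4, 0))


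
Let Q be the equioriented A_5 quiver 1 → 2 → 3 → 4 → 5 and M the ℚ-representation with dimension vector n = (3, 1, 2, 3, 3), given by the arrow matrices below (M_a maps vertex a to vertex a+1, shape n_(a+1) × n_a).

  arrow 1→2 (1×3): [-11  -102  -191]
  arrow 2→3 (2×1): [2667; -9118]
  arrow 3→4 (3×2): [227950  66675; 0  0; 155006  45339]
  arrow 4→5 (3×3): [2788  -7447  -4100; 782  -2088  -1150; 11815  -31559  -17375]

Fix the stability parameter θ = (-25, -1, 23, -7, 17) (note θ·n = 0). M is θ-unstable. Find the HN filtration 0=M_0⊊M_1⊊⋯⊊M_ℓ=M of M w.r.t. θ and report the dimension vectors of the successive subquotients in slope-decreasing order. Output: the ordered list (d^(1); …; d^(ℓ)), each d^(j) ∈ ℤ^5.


Via rank(M_{q-1}∘⋯∘M_p): M ≅ I[1,1]^2, I[1,3], I[3,4], I[4,5]^2, I[5,5].
μ_θ-semistable layers: μ^(1)=23; μ^(2)=17; μ^(3)=8; μ^(4)=-1; μ^(5)=-7; μ^(6)=-25

((0, 0, 1, 0, 0); (0, 0, 0, 0, 3); (0, 0, 1, 1, 0); (0, 1, 0, 0, 0); (0, 0, 0, 2, 0); (3, 0, 0, 0, 0))


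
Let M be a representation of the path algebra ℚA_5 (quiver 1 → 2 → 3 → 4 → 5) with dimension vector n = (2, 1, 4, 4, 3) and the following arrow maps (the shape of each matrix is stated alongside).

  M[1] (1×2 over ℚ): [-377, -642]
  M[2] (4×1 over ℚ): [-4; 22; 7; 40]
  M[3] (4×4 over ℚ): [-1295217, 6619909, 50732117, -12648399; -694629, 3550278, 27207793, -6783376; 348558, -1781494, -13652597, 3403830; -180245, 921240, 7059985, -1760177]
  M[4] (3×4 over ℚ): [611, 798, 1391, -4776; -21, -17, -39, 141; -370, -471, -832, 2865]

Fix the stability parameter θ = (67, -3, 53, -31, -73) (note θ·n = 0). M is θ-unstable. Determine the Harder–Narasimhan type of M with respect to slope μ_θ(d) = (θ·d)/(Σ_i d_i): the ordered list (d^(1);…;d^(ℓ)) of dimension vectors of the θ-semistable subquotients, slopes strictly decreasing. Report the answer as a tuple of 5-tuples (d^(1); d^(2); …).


Barcode: M ≅ I[1,1], I[1,4], I[3,4], I[3,5]^2, I[5,5]. HN layers by μ_θ (5 steps, strictly decreasing):
  μ^(1)=67; μ^(2)=43/2; μ^(3)=11; μ^(4)=-17; μ^(5)=-73

((1, 0, 0, 0, 0); (1, 1, 1, 1, 0); (0, 0, 1, 1, 0); (0, 0, 2, 2, 2); (0, 0, 0, 0, 1))


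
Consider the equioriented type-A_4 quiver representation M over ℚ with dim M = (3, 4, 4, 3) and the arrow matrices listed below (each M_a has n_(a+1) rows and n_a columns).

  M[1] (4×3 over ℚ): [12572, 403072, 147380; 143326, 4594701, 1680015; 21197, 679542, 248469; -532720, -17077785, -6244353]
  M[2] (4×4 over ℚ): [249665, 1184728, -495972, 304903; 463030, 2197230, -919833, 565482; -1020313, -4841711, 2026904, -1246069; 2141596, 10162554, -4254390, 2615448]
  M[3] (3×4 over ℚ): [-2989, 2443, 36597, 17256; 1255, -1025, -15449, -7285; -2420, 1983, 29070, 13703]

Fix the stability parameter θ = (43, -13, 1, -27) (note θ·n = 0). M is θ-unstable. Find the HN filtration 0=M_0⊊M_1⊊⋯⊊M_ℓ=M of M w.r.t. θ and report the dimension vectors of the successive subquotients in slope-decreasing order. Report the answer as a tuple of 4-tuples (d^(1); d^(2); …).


Barcode: M ≅ I[1,1], I[1,4]^2, I[2,3], I[2,4]. HN layers by μ_θ (3 steps, strictly decreasing):
  μ^(1)=43; μ^(2)=1; μ^(3)=-13

((1, 0, 0, 0); (2, 2, 3, 2); (0, 2, 1, 1))


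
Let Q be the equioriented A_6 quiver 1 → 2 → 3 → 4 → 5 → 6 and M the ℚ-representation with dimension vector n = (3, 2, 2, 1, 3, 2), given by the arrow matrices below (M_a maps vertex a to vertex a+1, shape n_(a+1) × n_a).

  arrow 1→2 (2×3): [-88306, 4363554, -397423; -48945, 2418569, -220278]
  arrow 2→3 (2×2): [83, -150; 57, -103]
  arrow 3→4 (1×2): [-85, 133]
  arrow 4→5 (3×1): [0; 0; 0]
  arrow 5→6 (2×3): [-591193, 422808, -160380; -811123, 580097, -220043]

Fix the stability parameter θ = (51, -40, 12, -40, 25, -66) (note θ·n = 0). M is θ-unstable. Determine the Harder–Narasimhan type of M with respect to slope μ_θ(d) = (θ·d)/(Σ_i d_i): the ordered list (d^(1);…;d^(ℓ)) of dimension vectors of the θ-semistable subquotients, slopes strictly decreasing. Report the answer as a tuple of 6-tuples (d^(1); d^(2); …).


Interval decomposition of M: I[1,1], I[1,3], I[1,4], I[5,5], I[5,6]^2.
HN type (ℓ=6): μ^(1)=51; μ^(2)=25; μ^(3)=12; μ^(4)=11/2; μ^(5)=-17/4; μ^(6)=-41/2

((1, 0, 0, 0, 0, 0); (0, 0, 0, 0, 1, 0); (0, 0, 1, 0, 0, 0); (1, 1, 0, 0, 0, 0); (1, 1, 1, 1, 0, 0); (0, 0, 0, 0, 2, 2))


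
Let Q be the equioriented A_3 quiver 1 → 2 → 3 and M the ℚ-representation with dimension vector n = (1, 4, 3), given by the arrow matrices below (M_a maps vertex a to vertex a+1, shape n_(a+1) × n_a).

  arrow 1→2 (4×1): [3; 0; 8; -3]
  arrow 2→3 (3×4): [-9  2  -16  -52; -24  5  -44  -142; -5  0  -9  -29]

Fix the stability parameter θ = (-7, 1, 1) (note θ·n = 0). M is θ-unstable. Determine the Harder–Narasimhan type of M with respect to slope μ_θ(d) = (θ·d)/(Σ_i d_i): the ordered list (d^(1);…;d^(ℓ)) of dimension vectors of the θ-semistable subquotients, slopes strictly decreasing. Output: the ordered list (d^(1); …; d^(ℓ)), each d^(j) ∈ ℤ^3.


Via rank(M_{q-1}∘⋯∘M_p): M ≅ I[1,3], I[2,2], I[2,3]^2.
μ_θ-semistable layers: μ^(1)=1; μ^(2)=-7

((0, 4, 3); (1, 0, 0))


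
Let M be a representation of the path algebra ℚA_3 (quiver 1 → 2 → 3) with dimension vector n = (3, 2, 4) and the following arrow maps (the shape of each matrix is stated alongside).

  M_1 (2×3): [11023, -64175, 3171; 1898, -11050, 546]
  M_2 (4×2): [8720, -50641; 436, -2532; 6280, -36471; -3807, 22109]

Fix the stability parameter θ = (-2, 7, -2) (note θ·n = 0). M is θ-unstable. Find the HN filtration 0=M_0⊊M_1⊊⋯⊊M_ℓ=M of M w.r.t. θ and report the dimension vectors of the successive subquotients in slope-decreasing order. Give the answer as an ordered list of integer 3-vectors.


Barcode: M ≅ I[1,1]^2, I[1,3], I[2,3], I[3,3]^2. HN layers by μ_θ (2 steps, strictly decreasing):
  μ^(1)=5/2; μ^(2)=-2

((0, 2, 2); (3, 0, 2))


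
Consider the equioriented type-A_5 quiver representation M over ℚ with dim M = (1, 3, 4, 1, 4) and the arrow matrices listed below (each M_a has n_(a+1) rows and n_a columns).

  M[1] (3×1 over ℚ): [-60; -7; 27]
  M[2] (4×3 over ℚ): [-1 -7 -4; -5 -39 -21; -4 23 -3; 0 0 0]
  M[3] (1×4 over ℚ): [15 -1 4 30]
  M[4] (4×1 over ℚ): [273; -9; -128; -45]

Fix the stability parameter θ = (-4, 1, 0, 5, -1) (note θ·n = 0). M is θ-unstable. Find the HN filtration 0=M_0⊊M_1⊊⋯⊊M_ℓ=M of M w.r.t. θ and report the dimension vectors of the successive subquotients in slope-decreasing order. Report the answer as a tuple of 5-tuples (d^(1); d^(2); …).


Via rank(M_{q-1}∘⋯∘M_p): M ≅ I[1,5], I[2,3]^2, I[3,3], I[5,5]^3.
μ_θ-semistable layers: μ^(1)=2; μ^(2)=1/2; μ^(3)=0; μ^(4)=-1; μ^(5)=-4

((0, 0, 0, 1, 1); (0, 3, 3, 0, 0); (0, 0, 1, 0, 0); (0, 0, 0, 0, 3); (1, 0, 0, 0, 0))


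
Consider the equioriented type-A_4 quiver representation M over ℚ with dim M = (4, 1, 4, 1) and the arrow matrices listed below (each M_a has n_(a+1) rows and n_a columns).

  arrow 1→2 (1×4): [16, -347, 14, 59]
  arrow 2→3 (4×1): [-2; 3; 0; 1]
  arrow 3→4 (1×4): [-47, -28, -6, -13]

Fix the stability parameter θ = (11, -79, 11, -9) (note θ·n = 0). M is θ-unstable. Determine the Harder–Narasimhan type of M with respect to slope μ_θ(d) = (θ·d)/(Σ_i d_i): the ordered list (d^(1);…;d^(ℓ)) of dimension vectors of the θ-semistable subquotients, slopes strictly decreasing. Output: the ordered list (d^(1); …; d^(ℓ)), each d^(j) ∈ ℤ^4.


Interval decomposition of M: I[1,1]^3, I[1,4], I[3,3]^3.
HN type (ℓ=3): μ^(1)=11; μ^(2)=1; μ^(3)=-34

((3, 0, 3, 0); (0, 0, 1, 1); (1, 1, 0, 0))


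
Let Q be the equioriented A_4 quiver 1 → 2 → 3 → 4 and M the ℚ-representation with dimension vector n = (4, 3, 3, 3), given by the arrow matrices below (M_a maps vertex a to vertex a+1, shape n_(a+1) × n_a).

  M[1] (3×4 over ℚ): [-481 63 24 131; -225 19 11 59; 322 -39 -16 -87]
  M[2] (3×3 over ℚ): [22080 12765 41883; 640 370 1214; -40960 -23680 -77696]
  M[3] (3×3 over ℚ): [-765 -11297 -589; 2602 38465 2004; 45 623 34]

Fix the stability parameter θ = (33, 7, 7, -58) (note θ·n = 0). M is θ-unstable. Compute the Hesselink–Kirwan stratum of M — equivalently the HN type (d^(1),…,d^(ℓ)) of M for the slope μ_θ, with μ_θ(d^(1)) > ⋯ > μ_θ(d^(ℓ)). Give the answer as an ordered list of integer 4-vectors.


Barcode: M ≅ I[1,1], I[1,2]^2, I[1,4], I[3,4]^2. HN layers by μ_θ (4 steps, strictly decreasing):
  μ^(1)=33; μ^(2)=20; μ^(3)=-11/4; μ^(4)=-51/2

((1, 0, 0, 0); (2, 2, 0, 0); (1, 1, 1, 1); (0, 0, 2, 2))


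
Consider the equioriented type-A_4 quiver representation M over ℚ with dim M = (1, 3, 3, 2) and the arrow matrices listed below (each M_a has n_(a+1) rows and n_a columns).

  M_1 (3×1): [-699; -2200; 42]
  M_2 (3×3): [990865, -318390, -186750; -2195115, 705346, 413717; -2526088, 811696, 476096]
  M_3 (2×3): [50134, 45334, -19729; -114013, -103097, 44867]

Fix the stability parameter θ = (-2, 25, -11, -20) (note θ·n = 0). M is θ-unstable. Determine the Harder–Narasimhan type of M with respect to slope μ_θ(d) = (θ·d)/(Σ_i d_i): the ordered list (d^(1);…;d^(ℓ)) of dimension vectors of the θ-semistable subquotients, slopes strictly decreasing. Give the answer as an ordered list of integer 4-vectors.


Via rank(M_{q-1}∘⋯∘M_p): M ≅ I[1,3], I[2,2], I[2,4], I[3,4].
μ_θ-semistable layers: μ^(1)=25; μ^(2)=7; μ^(3)=-2; μ^(4)=-31/2

((0, 1, 0, 0); (0, 1, 1, 0); (1, 1, 1, 1); (0, 0, 1, 1))


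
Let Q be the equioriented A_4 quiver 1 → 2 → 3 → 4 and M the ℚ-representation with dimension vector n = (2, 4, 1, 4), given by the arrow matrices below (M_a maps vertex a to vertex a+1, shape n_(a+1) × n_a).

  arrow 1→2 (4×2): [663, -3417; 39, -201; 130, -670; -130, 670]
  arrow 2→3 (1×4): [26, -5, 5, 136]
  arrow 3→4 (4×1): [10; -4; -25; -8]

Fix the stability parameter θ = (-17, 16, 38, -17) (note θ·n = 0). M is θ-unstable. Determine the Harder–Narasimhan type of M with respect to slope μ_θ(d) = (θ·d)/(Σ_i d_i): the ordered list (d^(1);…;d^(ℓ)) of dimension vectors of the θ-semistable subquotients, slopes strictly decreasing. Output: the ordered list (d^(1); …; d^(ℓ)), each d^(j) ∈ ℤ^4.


Interval decomposition of M: I[1,1], I[1,4], I[2,2]^3, I[4,4]^3.
HN type (ℓ=3): μ^(1)=16; μ^(2)=37/3; μ^(3)=-17

((0, 3, 0, 0); (0, 1, 1, 1); (2, 0, 0, 3))


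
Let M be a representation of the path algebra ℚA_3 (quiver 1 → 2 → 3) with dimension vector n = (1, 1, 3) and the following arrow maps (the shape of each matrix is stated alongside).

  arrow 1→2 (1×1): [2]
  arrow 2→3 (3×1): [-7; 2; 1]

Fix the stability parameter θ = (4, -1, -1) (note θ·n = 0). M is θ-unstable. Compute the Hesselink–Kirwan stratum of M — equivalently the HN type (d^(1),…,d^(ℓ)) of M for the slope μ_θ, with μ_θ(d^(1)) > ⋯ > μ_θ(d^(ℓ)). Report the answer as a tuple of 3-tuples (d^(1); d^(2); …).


Interval decomposition of M: I[1,3], I[3,3]^2.
HN type (ℓ=2): μ^(1)=2/3; μ^(2)=-1

((1, 1, 1); (0, 0, 2))


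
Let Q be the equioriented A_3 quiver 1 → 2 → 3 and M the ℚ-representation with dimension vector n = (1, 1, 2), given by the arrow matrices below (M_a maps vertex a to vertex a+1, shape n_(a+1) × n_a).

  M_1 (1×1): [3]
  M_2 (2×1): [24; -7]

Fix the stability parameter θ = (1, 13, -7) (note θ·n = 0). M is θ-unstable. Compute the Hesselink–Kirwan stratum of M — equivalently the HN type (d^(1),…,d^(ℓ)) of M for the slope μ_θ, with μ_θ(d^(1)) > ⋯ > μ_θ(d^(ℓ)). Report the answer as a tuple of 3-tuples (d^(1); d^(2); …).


Via rank(M_{q-1}∘⋯∘M_p): M ≅ I[1,3], I[3,3].
μ_θ-semistable layers: μ^(1)=3; μ^(2)=1; μ^(3)=-7

((0, 1, 1); (1, 0, 0); (0, 0, 1))


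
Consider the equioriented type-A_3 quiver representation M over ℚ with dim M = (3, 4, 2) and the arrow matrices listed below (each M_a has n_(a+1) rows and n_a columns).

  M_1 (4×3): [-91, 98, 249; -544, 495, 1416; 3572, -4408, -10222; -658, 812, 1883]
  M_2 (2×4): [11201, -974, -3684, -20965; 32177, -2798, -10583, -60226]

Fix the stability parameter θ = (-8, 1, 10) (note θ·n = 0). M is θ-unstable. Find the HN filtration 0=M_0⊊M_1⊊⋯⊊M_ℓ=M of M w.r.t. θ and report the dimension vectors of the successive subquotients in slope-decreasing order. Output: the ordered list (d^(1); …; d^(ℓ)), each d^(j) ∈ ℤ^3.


Barcode: M ≅ I[1,2], I[1,3]^2, I[2,2]. HN layers by μ_θ (3 steps, strictly decreasing):
  μ^(1)=10; μ^(2)=1; μ^(3)=-8

((0, 0, 2); (0, 4, 0); (3, 0, 0))


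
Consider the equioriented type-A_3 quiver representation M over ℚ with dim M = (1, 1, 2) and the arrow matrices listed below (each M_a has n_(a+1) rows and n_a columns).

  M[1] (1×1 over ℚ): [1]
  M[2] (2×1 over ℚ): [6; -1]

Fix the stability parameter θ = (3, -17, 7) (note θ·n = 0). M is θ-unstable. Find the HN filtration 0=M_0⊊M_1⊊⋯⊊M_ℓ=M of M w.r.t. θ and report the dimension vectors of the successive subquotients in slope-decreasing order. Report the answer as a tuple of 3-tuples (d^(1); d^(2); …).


Interval decomposition of M: I[1,3], I[3,3].
HN type (ℓ=2): μ^(1)=7; μ^(2)=-7

((0, 0, 2); (1, 1, 0))


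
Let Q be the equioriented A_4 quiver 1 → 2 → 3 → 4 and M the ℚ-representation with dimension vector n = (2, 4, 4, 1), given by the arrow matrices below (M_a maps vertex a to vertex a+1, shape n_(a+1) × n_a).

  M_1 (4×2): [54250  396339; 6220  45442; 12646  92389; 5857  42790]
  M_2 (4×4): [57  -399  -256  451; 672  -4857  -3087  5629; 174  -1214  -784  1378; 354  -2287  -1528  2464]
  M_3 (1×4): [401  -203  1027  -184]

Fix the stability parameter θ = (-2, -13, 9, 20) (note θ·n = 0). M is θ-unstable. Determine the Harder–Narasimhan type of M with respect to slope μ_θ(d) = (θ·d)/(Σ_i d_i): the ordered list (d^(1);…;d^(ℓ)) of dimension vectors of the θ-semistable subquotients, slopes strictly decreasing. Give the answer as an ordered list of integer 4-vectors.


Via rank(M_{q-1}∘⋯∘M_p): M ≅ I[1,2], I[1,4], I[2,3]^2, I[3,3].
μ_θ-semistable layers: μ^(1)=20; μ^(2)=9; μ^(3)=-15/2; μ^(4)=-13

((0, 0, 0, 1); (0, 0, 4, 0); (2, 2, 0, 0); (0, 2, 0, 0))


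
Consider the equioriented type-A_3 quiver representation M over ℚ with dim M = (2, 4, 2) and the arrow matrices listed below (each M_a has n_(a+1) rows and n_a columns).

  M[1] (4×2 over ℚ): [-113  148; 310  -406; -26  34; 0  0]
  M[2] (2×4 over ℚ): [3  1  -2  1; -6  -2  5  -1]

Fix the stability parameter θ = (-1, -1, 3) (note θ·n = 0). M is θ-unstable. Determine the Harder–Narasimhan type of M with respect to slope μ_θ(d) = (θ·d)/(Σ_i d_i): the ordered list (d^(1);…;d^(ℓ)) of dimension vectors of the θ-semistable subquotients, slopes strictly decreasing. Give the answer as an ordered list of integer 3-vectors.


Via rank(M_{q-1}∘⋯∘M_p): M ≅ I[1,3]^2, I[2,2]^2.
μ_θ-semistable layers: μ^(1)=3; μ^(2)=-1

((0, 0, 2); (2, 4, 0))


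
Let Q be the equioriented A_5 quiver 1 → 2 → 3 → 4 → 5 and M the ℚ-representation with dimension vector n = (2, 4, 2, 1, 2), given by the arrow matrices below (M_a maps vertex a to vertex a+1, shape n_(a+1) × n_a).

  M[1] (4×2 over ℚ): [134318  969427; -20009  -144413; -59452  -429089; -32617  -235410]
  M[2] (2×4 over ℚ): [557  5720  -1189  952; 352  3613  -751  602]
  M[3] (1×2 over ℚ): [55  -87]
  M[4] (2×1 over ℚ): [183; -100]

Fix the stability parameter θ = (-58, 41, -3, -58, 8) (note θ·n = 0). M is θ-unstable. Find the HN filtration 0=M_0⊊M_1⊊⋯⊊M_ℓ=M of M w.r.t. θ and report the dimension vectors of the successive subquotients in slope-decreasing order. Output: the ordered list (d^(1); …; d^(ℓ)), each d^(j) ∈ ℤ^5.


Barcode: M ≅ I[1,2], I[1,5], I[2,2], I[2,3], I[5,5]. HN layers by μ_θ (5 steps, strictly decreasing):
  μ^(1)=41; μ^(2)=19; μ^(3)=8; μ^(4)=-20/3; μ^(5)=-58

((0, 2, 0, 0, 0); (0, 1, 1, 0, 0); (0, 0, 0, 0, 2); (0, 1, 1, 1, 0); (2, 0, 0, 0, 0))


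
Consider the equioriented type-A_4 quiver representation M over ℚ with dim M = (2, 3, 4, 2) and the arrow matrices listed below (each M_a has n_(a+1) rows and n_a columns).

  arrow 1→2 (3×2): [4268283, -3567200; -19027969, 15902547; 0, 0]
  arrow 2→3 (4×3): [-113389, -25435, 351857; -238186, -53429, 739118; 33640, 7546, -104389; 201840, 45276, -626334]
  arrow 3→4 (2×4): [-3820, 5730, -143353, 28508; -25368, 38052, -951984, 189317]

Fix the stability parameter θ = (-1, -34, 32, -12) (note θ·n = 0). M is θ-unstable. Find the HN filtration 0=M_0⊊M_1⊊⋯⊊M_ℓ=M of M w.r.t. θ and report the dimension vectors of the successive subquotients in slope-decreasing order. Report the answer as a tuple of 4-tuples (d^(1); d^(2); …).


Via rank(M_{q-1}∘⋯∘M_p): M ≅ I[1,3]^2, I[2,4], I[3,4].
μ_θ-semistable layers: μ^(1)=32; μ^(2)=10; μ^(3)=-35/2; μ^(4)=-34

((0, 0, 2, 0); (0, 0, 2, 2); (2, 2, 0, 0); (0, 1, 0, 0))


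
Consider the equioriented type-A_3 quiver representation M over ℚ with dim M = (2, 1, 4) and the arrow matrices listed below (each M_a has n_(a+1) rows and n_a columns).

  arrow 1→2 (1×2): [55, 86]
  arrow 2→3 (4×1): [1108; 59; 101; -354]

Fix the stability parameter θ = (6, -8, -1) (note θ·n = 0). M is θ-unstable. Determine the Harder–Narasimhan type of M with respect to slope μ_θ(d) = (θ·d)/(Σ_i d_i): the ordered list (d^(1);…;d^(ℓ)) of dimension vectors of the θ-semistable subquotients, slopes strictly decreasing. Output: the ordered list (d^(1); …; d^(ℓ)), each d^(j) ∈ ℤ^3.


Interval decomposition of M: I[1,1], I[1,3], I[3,3]^3.
HN type (ℓ=2): μ^(1)=6; μ^(2)=-1

((1, 0, 0); (1, 1, 4))


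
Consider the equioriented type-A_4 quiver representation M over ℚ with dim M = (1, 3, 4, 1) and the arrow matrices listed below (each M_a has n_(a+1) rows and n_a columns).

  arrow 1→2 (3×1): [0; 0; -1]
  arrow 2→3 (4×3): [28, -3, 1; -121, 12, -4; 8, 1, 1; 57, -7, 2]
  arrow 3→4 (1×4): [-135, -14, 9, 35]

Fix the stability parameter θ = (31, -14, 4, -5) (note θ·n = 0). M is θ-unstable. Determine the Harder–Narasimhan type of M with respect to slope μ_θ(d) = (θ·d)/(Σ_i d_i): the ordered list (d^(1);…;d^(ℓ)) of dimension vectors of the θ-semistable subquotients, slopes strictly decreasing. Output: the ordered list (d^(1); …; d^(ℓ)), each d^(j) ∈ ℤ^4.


Barcode: M ≅ I[1,3], I[2,3], I[2,4], I[3,3]. HN layers by μ_θ (4 steps, strictly decreasing):
  μ^(1)=7; μ^(2)=4; μ^(3)=-1/2; μ^(4)=-14

((1, 1, 1, 0); (0, 0, 2, 0); (0, 0, 1, 1); (0, 2, 0, 0))


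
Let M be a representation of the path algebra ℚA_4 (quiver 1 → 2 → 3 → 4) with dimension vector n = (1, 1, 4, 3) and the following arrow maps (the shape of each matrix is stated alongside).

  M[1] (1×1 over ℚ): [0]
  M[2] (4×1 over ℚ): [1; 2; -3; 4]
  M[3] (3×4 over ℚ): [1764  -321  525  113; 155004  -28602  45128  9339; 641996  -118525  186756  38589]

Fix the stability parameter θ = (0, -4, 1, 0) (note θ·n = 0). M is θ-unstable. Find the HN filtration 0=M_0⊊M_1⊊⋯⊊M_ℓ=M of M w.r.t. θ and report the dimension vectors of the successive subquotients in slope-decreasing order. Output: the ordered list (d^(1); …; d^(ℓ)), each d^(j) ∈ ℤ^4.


Via rank(M_{q-1}∘⋯∘M_p): M ≅ I[1,1], I[2,4], I[3,3], I[3,4]^2.
μ_θ-semistable layers: μ^(1)=1; μ^(2)=1/2; μ^(3)=0; μ^(4)=-4

((0, 0, 1, 0); (0, 0, 3, 3); (1, 0, 0, 0); (0, 1, 0, 0))


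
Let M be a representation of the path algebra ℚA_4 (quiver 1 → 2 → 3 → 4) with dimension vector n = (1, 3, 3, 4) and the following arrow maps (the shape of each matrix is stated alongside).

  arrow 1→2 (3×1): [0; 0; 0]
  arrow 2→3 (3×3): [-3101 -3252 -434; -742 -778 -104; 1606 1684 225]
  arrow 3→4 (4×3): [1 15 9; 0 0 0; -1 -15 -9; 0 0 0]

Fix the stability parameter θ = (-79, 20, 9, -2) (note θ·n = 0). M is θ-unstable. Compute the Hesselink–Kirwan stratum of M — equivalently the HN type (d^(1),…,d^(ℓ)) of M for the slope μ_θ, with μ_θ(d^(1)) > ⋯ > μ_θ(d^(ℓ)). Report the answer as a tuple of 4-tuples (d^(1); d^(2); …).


Barcode: M ≅ I[1,1], I[2,3]^2, I[2,4], I[4,4]^3. HN layers by μ_θ (4 steps, strictly decreasing):
  μ^(1)=29/2; μ^(2)=9; μ^(3)=-2; μ^(4)=-79

((0, 2, 2, 0); (0, 1, 1, 1); (0, 0, 0, 3); (1, 0, 0, 0))


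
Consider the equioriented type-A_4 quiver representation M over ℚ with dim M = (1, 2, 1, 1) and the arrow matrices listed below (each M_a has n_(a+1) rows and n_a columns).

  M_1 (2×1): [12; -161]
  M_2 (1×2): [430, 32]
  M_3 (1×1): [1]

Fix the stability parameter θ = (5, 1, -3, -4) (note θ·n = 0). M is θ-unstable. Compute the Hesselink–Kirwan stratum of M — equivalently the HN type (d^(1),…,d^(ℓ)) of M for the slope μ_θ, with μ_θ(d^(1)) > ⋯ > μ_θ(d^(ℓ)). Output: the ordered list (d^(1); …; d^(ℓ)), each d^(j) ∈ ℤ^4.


Interval decomposition of M: I[1,4], I[2,2].
HN type (ℓ=2): μ^(1)=1; μ^(2)=-1/4

((0, 1, 0, 0); (1, 1, 1, 1))


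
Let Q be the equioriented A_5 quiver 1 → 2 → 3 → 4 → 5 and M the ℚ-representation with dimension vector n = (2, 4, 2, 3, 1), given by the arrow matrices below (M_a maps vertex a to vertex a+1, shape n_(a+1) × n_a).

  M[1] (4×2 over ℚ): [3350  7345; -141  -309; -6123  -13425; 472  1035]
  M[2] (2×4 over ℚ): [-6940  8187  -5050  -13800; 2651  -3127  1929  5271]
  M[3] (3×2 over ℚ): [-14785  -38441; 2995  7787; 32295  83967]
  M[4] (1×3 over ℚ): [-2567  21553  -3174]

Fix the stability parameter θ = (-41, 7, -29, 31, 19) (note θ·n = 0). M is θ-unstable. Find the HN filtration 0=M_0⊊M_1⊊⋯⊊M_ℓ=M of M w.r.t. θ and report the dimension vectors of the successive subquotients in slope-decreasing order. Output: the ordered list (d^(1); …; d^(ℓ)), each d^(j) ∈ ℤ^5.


Barcode: M ≅ I[1,2], I[1,4], I[2,2], I[2,3], I[4,4], I[4,5]. HN layers by μ_θ (5 steps, strictly decreasing):
  μ^(1)=31; μ^(2)=25; μ^(3)=7; μ^(4)=-11; μ^(5)=-41

((0, 0, 0, 2, 0); (0, 0, 0, 1, 1); (0, 2, 0, 0, 0); (0, 2, 2, 0, 0); (2, 0, 0, 0, 0))


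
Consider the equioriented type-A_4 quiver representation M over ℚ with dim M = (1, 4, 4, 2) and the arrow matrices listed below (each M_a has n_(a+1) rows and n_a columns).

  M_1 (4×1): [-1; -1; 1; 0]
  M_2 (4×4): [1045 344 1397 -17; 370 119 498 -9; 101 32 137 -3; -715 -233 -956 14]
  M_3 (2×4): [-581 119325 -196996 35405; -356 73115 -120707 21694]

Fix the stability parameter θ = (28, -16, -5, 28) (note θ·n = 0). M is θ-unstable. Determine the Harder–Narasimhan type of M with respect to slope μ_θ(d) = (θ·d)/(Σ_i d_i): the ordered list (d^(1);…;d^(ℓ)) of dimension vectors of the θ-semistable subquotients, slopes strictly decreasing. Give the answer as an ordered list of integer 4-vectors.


Interval decomposition of M: I[1,4], I[2,3]^2, I[2,4].
HN type (ℓ=4): μ^(1)=28; μ^(2)=7/3; μ^(3)=-5; μ^(4)=-16

((0, 0, 0, 2); (1, 1, 1, 0); (0, 0, 3, 0); (0, 3, 0, 0))


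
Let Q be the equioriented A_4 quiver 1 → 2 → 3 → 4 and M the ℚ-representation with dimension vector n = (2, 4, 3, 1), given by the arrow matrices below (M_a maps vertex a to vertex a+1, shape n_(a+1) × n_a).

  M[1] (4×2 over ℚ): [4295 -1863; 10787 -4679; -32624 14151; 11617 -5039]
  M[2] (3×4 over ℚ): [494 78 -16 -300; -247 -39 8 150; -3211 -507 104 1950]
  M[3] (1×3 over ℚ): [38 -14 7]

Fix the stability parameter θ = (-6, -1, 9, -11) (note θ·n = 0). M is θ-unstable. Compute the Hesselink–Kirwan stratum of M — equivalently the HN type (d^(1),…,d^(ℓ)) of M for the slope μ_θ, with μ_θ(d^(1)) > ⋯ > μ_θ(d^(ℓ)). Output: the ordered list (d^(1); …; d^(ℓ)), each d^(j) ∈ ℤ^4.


Barcode: M ≅ I[1,2]^2, I[2,2], I[2,4], I[3,3]^2. HN layers by μ_θ (3 steps, strictly decreasing):
  μ^(1)=9; μ^(2)=-1; μ^(3)=-6

((0, 0, 2, 0); (0, 4, 1, 1); (2, 0, 0, 0))


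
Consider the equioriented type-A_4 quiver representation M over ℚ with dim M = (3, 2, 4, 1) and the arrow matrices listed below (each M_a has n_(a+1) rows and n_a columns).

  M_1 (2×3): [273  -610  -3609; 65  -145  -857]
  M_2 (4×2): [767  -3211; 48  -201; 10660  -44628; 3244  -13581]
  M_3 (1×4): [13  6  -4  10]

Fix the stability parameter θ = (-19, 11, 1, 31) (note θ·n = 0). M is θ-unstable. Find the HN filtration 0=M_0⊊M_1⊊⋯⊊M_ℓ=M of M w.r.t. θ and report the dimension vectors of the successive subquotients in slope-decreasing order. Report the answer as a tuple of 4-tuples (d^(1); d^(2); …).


Interval decomposition of M: I[1,1], I[1,3], I[1,4], I[3,3]^2.
HN type (ℓ=4): μ^(1)=31; μ^(2)=6; μ^(3)=1; μ^(4)=-19

((0, 0, 0, 1); (0, 2, 2, 0); (0, 0, 2, 0); (3, 0, 0, 0))


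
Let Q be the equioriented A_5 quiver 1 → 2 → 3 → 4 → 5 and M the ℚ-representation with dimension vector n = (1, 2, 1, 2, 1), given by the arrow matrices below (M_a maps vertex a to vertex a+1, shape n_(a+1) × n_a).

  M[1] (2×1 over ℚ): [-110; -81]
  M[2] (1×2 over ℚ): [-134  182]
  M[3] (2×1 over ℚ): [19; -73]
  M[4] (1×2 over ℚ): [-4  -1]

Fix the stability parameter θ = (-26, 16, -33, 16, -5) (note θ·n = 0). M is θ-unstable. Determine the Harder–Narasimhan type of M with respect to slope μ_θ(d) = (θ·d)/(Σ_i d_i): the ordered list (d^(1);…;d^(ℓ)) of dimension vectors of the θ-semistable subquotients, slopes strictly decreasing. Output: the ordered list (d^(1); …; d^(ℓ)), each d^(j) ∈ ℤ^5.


Via rank(M_{q-1}∘⋯∘M_p): M ≅ I[1,5], I[2,2], I[4,4].
μ_θ-semistable layers: μ^(1)=16; μ^(2)=11/2; μ^(3)=-17/2; μ^(4)=-26

((0, 1, 0, 1, 0); (0, 0, 0, 1, 1); (0, 1, 1, 0, 0); (1, 0, 0, 0, 0))


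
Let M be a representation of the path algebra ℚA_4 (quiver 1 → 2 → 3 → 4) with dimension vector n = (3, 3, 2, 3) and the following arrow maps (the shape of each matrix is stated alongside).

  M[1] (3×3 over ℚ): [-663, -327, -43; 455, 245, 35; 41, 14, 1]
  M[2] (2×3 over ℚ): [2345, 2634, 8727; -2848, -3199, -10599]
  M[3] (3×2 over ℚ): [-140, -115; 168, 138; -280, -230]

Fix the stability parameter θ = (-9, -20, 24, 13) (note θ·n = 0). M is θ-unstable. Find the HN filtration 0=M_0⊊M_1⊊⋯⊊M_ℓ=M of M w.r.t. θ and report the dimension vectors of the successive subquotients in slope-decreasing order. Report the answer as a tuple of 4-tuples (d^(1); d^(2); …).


Barcode: M ≅ I[1,1], I[1,3], I[1,4], I[2,2], I[4,4]^2. HN layers by μ_θ (6 steps, strictly decreasing):
  μ^(1)=24; μ^(2)=37/2; μ^(3)=13; μ^(4)=-9; μ^(5)=-29/2; μ^(6)=-20

((0, 0, 1, 0); (0, 0, 1, 1); (0, 0, 0, 2); (1, 0, 0, 0); (2, 2, 0, 0); (0, 1, 0, 0))


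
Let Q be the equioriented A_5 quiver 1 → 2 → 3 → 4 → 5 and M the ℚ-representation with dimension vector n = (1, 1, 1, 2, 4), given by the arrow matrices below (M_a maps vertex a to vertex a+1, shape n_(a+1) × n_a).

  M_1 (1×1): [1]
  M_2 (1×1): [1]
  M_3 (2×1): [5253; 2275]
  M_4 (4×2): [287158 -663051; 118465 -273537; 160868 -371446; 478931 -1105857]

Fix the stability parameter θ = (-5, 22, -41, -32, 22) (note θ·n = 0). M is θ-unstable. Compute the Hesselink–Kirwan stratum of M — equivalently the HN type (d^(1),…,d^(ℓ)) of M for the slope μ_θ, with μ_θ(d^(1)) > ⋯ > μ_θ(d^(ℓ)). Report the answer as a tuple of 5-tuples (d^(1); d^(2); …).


Via rank(M_{q-1}∘⋯∘M_p): M ≅ I[1,5], I[4,5], I[5,5]^2.
μ_θ-semistable layers: μ^(1)=22; μ^(2)=-14; μ^(3)=-32

((0, 0, 0, 0, 4); (1, 1, 1, 1, 0); (0, 0, 0, 1, 0))


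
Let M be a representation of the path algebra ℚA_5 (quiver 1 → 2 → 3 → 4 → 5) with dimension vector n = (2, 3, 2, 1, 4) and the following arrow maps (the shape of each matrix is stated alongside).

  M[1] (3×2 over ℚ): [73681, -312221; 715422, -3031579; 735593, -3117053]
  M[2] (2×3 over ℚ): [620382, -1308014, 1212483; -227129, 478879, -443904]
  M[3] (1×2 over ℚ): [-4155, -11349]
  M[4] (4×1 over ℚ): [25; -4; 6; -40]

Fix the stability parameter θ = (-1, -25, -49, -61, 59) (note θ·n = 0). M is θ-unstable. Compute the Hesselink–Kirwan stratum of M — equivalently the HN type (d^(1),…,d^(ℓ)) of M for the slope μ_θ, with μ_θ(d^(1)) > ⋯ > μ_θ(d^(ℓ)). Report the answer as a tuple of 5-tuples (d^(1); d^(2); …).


Via rank(M_{q-1}∘⋯∘M_p): M ≅ I[1,3], I[1,5], I[2,2], I[5,5]^3.
μ_θ-semistable layers: μ^(1)=59; μ^(2)=-25; μ^(3)=-34

((0, 0, 0, 0, 4); (1, 2, 1, 0, 0); (1, 1, 1, 1, 0))


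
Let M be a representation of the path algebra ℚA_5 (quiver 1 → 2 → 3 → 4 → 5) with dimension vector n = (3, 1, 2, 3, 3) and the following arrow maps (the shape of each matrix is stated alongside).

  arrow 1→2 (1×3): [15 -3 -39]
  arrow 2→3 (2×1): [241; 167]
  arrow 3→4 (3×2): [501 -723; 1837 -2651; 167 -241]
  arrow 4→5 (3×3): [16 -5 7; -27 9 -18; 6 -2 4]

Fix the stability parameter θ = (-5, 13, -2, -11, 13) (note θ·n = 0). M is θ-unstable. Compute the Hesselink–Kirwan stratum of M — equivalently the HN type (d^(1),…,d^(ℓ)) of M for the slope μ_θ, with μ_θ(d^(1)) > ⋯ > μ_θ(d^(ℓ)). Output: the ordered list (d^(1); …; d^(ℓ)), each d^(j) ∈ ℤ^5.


Interval decomposition of M: I[1,1]^2, I[1,3], I[3,4], I[4,5]^2, I[5,5].
HN type (ℓ=5): μ^(1)=13; μ^(2)=11/2; μ^(3)=-5; μ^(4)=-13/2; μ^(5)=-11

((0, 0, 0, 0, 3); (0, 1, 1, 0, 0); (3, 0, 0, 0, 0); (0, 0, 1, 1, 0); (0, 0, 0, 2, 0))


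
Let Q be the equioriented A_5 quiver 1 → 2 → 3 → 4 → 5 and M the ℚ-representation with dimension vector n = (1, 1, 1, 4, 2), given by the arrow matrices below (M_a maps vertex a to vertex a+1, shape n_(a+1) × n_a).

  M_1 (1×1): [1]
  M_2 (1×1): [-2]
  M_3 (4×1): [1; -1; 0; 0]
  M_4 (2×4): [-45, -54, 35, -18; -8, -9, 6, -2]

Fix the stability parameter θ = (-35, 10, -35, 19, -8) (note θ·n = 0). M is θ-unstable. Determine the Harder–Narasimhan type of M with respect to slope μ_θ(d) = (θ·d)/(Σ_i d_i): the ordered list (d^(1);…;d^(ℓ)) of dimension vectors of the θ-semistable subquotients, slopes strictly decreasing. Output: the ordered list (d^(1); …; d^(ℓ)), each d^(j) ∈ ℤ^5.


Interval decomposition of M: I[1,5], I[4,4]^2, I[4,5].
HN type (ℓ=4): μ^(1)=19; μ^(2)=11/2; μ^(3)=-25/2; μ^(4)=-35

((0, 0, 0, 2, 0); (0, 0, 0, 2, 2); (0, 1, 1, 0, 0); (1, 0, 0, 0, 0))


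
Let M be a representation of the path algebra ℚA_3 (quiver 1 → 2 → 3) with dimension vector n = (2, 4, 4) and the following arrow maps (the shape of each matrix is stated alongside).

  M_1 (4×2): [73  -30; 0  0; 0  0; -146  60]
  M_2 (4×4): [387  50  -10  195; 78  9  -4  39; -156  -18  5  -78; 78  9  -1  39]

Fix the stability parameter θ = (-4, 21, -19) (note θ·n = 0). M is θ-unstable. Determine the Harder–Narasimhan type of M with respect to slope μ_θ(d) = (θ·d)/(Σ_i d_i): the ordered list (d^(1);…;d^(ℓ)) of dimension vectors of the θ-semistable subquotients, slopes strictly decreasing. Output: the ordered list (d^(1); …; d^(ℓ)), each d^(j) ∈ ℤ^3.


Via rank(M_{q-1}∘⋯∘M_p): M ≅ I[1,1], I[1,3], I[2,2], I[2,3]^2, I[3,3].
μ_θ-semistable layers: μ^(1)=21; μ^(2)=1; μ^(3)=-4; μ^(4)=-19

((0, 1, 0); (0, 3, 3); (2, 0, 0); (0, 0, 1))
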